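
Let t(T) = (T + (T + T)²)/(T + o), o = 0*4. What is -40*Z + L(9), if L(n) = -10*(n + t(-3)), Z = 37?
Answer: -1460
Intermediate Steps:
o = 0
t(T) = (T + 4*T²)/T (t(T) = (T + (T + T)²)/(T + 0) = (T + (2*T)²)/T = (T + 4*T²)/T)
L(n) = 110 - 10*n (L(n) = -10*(n + (1 + 4*(-3))) = -10*(n + (1 - 12)) = -10*(n - 11) = -10*(-11 + n) = 110 - 10*n)
-40*Z + L(9) = -40*37 + (110 - 10*9) = -1480 + (110 - 90) = -1480 + 20 = -1460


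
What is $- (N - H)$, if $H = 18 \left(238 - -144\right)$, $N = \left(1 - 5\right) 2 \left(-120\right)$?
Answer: $5916$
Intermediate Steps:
$N = 960$ ($N = \left(-4\right) 2 \left(-120\right) = \left(-8\right) \left(-120\right) = 960$)
$H = 6876$ ($H = 18 \left(238 + 144\right) = 18 \cdot 382 = 6876$)
$- (N - H) = - (960 - 6876) = \left(-1\right) \left(-5916\right) = 5916$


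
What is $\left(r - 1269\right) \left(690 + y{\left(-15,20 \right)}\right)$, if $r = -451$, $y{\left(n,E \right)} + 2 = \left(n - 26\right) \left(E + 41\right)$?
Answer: $3118360$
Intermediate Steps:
$y{\left(n,E \right)} = -2 + \left(-26 + n\right) \left(41 + E\right)$ ($y{\left(n,E \right)} = -2 + \left(n - 26\right) \left(E + 41\right) = -2 + \left(-26 + n\right) \left(41 + E\right)$)
$\left(r - 1269\right) \left(690 + y{\left(-15,20 \right)}\right) = \left(-451 - 1269\right) \left(690 + \left(-1068 - 520 + 41 \left(-15\right) + 20 \left(-15\right)\right)\right) = - 1720 \left(690 - 2503\right) = \left(-1720\right) \left(-1813\right) = 3118360$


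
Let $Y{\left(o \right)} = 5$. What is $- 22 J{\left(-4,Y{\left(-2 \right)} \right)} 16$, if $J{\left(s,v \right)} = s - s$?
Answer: $0$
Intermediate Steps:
$J{\left(s,v \right)} = 0$
$- 22 J{\left(-4,Y{\left(-2 \right)} \right)} 16 = \left(-22\right) 0 \cdot 16 = 0 \cdot 16 = 0$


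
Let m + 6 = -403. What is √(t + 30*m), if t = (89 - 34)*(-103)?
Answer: I*√17935 ≈ 133.92*I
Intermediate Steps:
m = -409 (m = -6 - 403 = -409)
t = -5665 (t = 55*(-103) = -5665)
√(t + 30*m) = √(-5665 + 30*(-409)) = √(-5665 - 12270) = √(-17935) = I*√17935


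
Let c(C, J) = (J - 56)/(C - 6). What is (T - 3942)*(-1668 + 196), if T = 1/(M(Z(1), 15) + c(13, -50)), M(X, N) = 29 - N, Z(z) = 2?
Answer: 5803912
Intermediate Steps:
c(C, J) = (-56 + J)/(-6 + C)
T = -7/8 (T = 1/((29 - 1*15) + (-56 - 50)/(-6 + 13)) = 1/((29 - 15) - 106/7) = 1/(14 + (⅐)*(-106)) = 1/(14 - 106/7) = 1/(-8/7) = -7/8 ≈ -0.87500)
(T - 3942)*(-1668 + 196) = (-7/8 - 3942)*(-1668 + 196) = -31543/8*(-1472) = 5803912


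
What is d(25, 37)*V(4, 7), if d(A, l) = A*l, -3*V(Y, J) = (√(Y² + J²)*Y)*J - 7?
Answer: 6475/3 - 25900*√65/3 ≈ -67446.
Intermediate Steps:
V(Y, J) = 7/3 - J*Y*√(J² + Y²)/3 (V(Y, J) = -((√(Y² + J²)*Y)*J - 7)/3 = -((√(J² + Y²)*Y)*J - 7)/3 = -((Y*√(J² + Y²))*J - 7)/3 = -(J*Y*√(J² + Y²) - 7)/3 = -(-7 + J*Y*√(J² + Y²))/3 = 7/3 - J*Y*√(J² + Y²)/3)
d(25, 37)*V(4, 7) = (25*37)*(7/3 - ⅓*7*4*√(7² + 4²)) = 925*(7/3 - ⅓*7*4*√(49 + 16)) = 925*(7/3 - ⅓*7*4*√65) = 925*(7/3 - 28*√65/3) = 6475/3 - 25900*√65/3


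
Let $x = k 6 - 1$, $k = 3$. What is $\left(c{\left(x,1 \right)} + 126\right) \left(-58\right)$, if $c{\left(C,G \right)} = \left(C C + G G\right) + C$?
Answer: $-25114$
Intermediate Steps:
$x = 17$ ($x = 3 \cdot 6 - 1 = 18 - 1 = 17$)
$c{\left(C,G \right)} = C + C^{2} + G^{2}$ ($c{\left(C,G \right)} = \left(C^{2} + G^{2}\right) + C = C + C^{2} + G^{2}$)
$\left(c{\left(x,1 \right)} + 126\right) \left(-58\right) = \left(\left(17 + 17^{2} + 1^{2}\right) + 126\right) \left(-58\right) = \left(\left(17 + 289 + 1\right) + 126\right) \left(-58\right) = \left(307 + 126\right) \left(-58\right) = 433 \left(-58\right) = -25114$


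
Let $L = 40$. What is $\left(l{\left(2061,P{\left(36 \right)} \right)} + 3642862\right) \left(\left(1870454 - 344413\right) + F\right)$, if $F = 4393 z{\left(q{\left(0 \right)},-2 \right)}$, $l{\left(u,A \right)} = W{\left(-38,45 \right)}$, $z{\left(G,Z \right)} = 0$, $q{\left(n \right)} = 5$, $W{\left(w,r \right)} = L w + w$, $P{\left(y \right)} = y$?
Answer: $5556779197464$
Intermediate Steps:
$W{\left(w,r \right)} = 41 w$ ($W{\left(w,r \right)} = 40 w + w = 41 w$)
$l{\left(u,A \right)} = -1558$ ($l{\left(u,A \right)} = 41 \left(-38\right) = -1558$)
$F = 0$ ($F = 4393 \cdot 0 = 0$)
$\left(l{\left(2061,P{\left(36 \right)} \right)} + 3642862\right) \left(\left(1870454 - 344413\right) + F\right) = \left(-1558 + 3642862\right) \left(\left(1870454 - 344413\right) + 0\right) = 3641304 \left(1526041 + 0\right) = 3641304 \cdot 1526041 = 5556779197464$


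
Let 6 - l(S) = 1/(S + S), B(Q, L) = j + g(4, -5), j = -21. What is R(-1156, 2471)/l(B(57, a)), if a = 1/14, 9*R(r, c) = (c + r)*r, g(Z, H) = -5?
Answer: -79047280/2817 ≈ -28061.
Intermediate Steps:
R(r, c) = r*(c + r)/9 (R(r, c) = ((c + r)*r)/9 = (r*(c + r))/9 = r*(c + r)/9)
a = 1/14 ≈ 0.071429
B(Q, L) = -26 (B(Q, L) = -21 - 5 = -26)
l(S) = 6 - 1/(2*S) (l(S) = 6 - 1/(S + S) = 6 - 1/(2*S))
R(-1156, 2471)/l(B(57, a)) = ((1/9)*(-1156)*(2471 - 1156))/(6 - 1/2/(-26)) = ((1/9)*(-1156)*1315)/(6 - 1/2*(-1/26)) = -1520140/(9*(6 + 1/52)) = -1520140/(9*313/52) = -1520140/9*52/313 = -79047280/2817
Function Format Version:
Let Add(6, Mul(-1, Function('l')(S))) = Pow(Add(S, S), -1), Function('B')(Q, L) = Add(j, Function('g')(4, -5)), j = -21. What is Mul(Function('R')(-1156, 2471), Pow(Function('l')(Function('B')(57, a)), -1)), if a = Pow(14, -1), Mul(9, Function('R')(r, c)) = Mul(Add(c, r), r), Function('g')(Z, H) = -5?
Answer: Rational(-79047280, 2817) ≈ -28061.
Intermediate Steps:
Function('R')(r, c) = Mul(Rational(1, 9), r, Add(c, r)) (Function('R')(r, c) = Mul(Rational(1, 9), Mul(Add(c, r), r)) = Mul(Rational(1, 9), Mul(r, Add(c, r))) = Mul(Rational(1, 9), r, Add(c, r)))
a = Rational(1, 14) ≈ 0.071429
Function('B')(Q, L) = -26 (Function('B')(Q, L) = Add(-21, -5) = -26)
Function('l')(S) = Add(6, Mul(Rational(-1, 2), Pow(S, -1))) (Function('l')(S) = Add(6, Mul(-1, Pow(Add(S, S), -1))) = Add(6, Mul(-1, Pow(Mul(2, S), -1))) = Add(6, Mul(-1, Mul(Rational(1, 2), Pow(S, -1)))) = Add(6, Mul(Rational(-1, 2), Pow(S, -1))))
Mul(Function('R')(-1156, 2471), Pow(Function('l')(Function('B')(57, a)), -1)) = Mul(Mul(Rational(1, 9), -1156, Add(2471, -1156)), Pow(Add(6, Mul(Rational(-1, 2), Pow(-26, -1))), -1)) = Mul(Mul(Rational(1, 9), -1156, 1315), Pow(Add(6, Mul(Rational(-1, 2), Rational(-1, 26))), -1)) = Mul(Rational(-1520140, 9), Pow(Add(6, Rational(1, 52)), -1)) = Mul(Rational(-1520140, 9), Pow(Rational(313, 52), -1)) = Mul(Rational(-1520140, 9), Rational(52, 313)) = Rational(-79047280, 2817)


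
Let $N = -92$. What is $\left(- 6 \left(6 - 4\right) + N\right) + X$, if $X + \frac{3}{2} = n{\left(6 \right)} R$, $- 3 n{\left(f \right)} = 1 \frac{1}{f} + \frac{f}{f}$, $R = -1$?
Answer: $- \frac{946}{9} \approx -105.11$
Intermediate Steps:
$n{\left(f \right)} = - \frac{1}{3} - \frac{1}{3 f}$ ($n{\left(f \right)} = - \frac{1 \frac{1}{f} + \frac{f}{f}}{3} = - \frac{\frac{1}{f} + 1}{3} = - \frac{1 + \frac{1}{f}}{3} = - \frac{1}{3} - \frac{1}{3 f}$)
$X = - \frac{10}{9}$ ($X = - \frac{3}{2} + \frac{-1 - 6}{3 \cdot 6} \left(-1\right) = - \frac{3}{2} + \frac{1}{3} \cdot \frac{1}{6} \left(-1 - 6\right) \left(-1\right) = - \frac{3}{2} + \frac{1}{3} \cdot \frac{1}{6} \left(-7\right) \left(-1\right) = - \frac{3}{2} - - \frac{7}{18} = - \frac{3}{2} + \frac{7}{18} = - \frac{10}{9} \approx -1.1111$)
$\left(- 6 \left(6 - 4\right) + N\right) + X = \left(- 6 \left(6 - 4\right) - 92\right) - \frac{10}{9} = \left(\left(-6\right) 2 - 92\right) - \frac{10}{9} = \left(-12 - 92\right) - \frac{10}{9} = -104 - \frac{10}{9} = - \frac{946}{9}$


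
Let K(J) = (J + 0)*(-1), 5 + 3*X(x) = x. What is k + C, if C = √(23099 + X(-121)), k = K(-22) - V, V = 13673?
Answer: -13651 + √23057 ≈ -13499.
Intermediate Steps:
X(x) = -5/3 + x/3
K(J) = -J (K(J) = J*(-1) = -J)
k = -13651 (k = -1*(-22) - 1*13673 = 22 - 13673 = -13651)
C = √23057 (C = √(23099 + (-5/3 + (⅓)*(-121))) = √(23099 + (-5/3 - 121/3)) = √(23099 - 42) = √23057 ≈ 151.85)
k + C = -13651 + √23057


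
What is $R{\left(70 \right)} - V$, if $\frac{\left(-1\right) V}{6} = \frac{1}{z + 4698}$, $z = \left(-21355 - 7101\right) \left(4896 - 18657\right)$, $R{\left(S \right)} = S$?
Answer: $\frac{4568523331}{65264619} \approx 70.0$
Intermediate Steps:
$z = 391583016$ ($z = \left(-28456\right) \left(-13761\right) = 391583016$)
$V = - \frac{1}{65264619}$ ($V = - \frac{6}{391583016 + 4698} = - \frac{6}{391587714} = \left(-6\right) \frac{1}{391587714} = - \frac{1}{65264619} \approx -1.5322 \cdot 10^{-8}$)
$R{\left(70 \right)} - V = 70 - - \frac{1}{65264619} = 70 + \frac{1}{65264619} = \frac{4568523331}{65264619}$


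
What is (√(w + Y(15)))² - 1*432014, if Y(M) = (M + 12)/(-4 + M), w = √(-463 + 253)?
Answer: -4752127/11 + I*√210 ≈ -4.3201e+5 + 14.491*I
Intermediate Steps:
w = I*√210 (w = √(-210) = I*√210 ≈ 14.491*I)
Y(M) = (12 + M)/(-4 + M)
(√(w + Y(15)))² - 1*432014 = (√(I*√210 + (12 + 15)/(-4 + 15)))² - 1*432014 = (√(I*√210 + 27/11))² - 432014 = (√(27/11 + I*√210))² - 432014 = (27/11 + I*√210) - 432014 = -4752127/11 + I*√210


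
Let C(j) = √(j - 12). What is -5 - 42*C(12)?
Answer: -5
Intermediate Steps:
C(j) = √(-12 + j)
-5 - 42*C(12) = -5 - 42*√(-12 + 12) = -5 - 42*√0 = -5 - 42*0 = -5 + 0 = -5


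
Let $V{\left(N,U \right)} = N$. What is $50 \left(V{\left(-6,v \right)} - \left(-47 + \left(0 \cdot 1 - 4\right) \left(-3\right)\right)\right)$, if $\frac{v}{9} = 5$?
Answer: $1450$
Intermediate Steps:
$v = 45$ ($v = 9 \cdot 5 = 45$)
$50 \left(V{\left(-6,v \right)} - \left(-47 + \left(0 \cdot 1 - 4\right) \left(-3\right)\right)\right) = 50 \left(-6 - \left(-47 + \left(0 \cdot 1 - 4\right) \left(-3\right)\right)\right) = 50 \left(-6 + \left(- (\left(0 - 4\right) \left(-3\right) + 2) + 49\right)\right) = 50 \left(-6 + \left(- (\left(-4\right) \left(-3\right) + 2) + 49\right)\right) = 50 \left(-6 + \left(- (12 + 2) + 49\right)\right) = 50 \left(-6 + \left(\left(-1\right) 14 + 49\right)\right) = 50 \left(-6 + \left(-14 + 49\right)\right) = 50 \left(-6 + 35\right) = 50 \cdot 29 = 1450$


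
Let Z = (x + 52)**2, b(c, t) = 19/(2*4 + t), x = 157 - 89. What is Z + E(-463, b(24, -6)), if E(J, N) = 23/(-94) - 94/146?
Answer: 98806703/6862 ≈ 14399.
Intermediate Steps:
x = 68
b(c, t) = 19/(8 + t)
Z = 14400 (Z = (68 + 52)**2 = 120**2 = 14400)
E(J, N) = -6097/6862 (E(J, N) = 23*(-1/94) - 94*1/146 = -23/94 - 47/73 = -6097/6862)
Z + E(-463, b(24, -6)) = 14400 - 6097/6862 = 98806703/6862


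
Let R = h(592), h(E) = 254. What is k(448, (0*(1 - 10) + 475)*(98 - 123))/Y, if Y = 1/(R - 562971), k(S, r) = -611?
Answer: 343820087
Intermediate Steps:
R = 254
Y = -1/562717 (Y = 1/(254 - 562971) = 1/(-562717) = -1/562717 ≈ -1.7771e-6)
k(448, (0*(1 - 10) + 475)*(98 - 123))/Y = -611/(-1/562717) = -611*(-562717) = 343820087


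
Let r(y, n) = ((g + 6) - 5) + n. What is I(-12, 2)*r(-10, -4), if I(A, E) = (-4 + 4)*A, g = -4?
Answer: 0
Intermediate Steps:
I(A, E) = 0 (I(A, E) = 0*A = 0)
r(y, n) = -3 + n (r(y, n) = ((-4 + 6) - 5) + n = (2 - 5) + n = -3 + n)
I(-12, 2)*r(-10, -4) = 0*(-3 - 4) = 0*(-7) = 0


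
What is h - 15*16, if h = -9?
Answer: -249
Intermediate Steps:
h - 15*16 = -9 - 15*16 = -9 - 240 = -249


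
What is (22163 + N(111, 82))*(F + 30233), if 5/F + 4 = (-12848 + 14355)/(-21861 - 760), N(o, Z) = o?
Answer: 61945125474652/91991 ≈ 6.7338e+8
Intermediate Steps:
F = -113105/91991 (F = 5/(-4 + (-12848 + 14355)/(-21861 - 760)) = 5/(-4 + 1507/(-22621)) = 5/(-4 + 1507*(-1/22621)) = 5/(-4 - 1507/22621) = 5/(-91991/22621) = 5*(-22621/91991) = -113105/91991 ≈ -1.2295)
(22163 + N(111, 82))*(F + 30233) = (22163 + 111)*(-113105/91991 + 30233) = 22274*(2781050798/91991) = 61945125474652/91991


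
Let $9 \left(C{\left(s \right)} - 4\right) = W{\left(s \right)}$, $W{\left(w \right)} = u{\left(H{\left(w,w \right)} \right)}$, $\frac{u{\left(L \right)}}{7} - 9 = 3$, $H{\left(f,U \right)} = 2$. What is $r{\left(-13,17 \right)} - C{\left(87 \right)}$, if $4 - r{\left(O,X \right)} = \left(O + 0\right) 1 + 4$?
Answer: $- \frac{1}{3} \approx -0.33333$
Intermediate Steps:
$u{\left(L \right)} = 84$ ($u{\left(L \right)} = 63 + 7 \cdot 3 = 63 + 21 = 84$)
$r{\left(O,X \right)} = - O$ ($r{\left(O,X \right)} = 4 - \left(\left(O + 0\right) 1 + 4\right) = 4 - \left(O 1 + 4\right) = 4 - \left(O + 4\right) = 4 - \left(4 + O\right) = - O$)
$W{\left(w \right)} = 84$
$C{\left(s \right)} = \frac{40}{3}$ ($C{\left(s \right)} = 4 + \frac{1}{9} \cdot 84 = 4 + \frac{28}{3} = \frac{40}{3}$)
$r{\left(-13,17 \right)} - C{\left(87 \right)} = \left(-1\right) \left(-13\right) - \frac{40}{3} = 13 - \frac{40}{3} = - \frac{1}{3}$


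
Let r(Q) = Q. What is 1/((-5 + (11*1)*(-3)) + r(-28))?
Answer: -1/66 ≈ -0.015152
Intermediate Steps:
1/((-5 + (11*1)*(-3)) + r(-28)) = 1/((-5 + (11*1)*(-3)) - 28) = 1/((-5 + 11*(-3)) - 28) = 1/((-5 - 33) - 28) = 1/(-38 - 28) = 1/(-66) = -1/66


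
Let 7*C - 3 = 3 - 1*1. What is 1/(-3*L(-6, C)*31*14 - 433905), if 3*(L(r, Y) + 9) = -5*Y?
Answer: -1/420637 ≈ -2.3773e-6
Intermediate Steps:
C = 5/7 (C = 3/7 + (3 - 1*1)/7 = 3/7 + (3 - 1)/7 = 3/7 + (⅐)*2 = 3/7 + 2/7 = 5/7 ≈ 0.71429)
L(r, Y) = -9 - 5*Y/3 (L(r, Y) = -9 + (-5*Y)/3 = -9 - 5*Y/3)
1/(-3*L(-6, C)*31*14 - 433905) = 1/(-3*(-9 - 5/3*5/7)*31*14 - 433905) = 1/(-3*(-9 - 25/21)*31*14 - 433905) = 1/(-3*(-214/21*31)*14 - 433905) = 1/(-(-6634)*14/7 - 433905) = 1/(-3*(-13268/3) - 433905) = 1/(13268 - 433905) = 1/(-420637) = -1/420637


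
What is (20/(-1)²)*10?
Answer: 200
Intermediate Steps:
(20/(-1)²)*10 = (20/1)*10 = (1*20)*10 = 20*10 = 200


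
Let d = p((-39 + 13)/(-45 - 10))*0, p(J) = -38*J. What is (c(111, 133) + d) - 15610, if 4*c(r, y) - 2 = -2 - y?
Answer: -62573/4 ≈ -15643.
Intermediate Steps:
c(r, y) = -y/4 (c(r, y) = ½ + (-2 - y)/4 = ½ + (-½ - y/4) = -y/4)
d = 0 (d = -38*(-39 + 13)/(-45 - 10)*0 = -(-988)/(-55)*0 = -(-988)*(-1)/55*0 = -38*26/55*0 = -988/55*0 = 0)
(c(111, 133) + d) - 15610 = (-¼*133 + 0) - 15610 = (-133/4 + 0) - 15610 = -133/4 - 15610 = -62573/4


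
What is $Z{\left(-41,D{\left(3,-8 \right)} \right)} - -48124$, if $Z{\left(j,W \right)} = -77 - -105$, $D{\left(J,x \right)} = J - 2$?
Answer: $48152$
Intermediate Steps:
$D{\left(J,x \right)} = -2 + J$
$Z{\left(j,W \right)} = 28$ ($Z{\left(j,W \right)} = -77 + 105 = 28$)
$Z{\left(-41,D{\left(3,-8 \right)} \right)} - -48124 = 28 - -48124 = 28 + 48124 = 48152$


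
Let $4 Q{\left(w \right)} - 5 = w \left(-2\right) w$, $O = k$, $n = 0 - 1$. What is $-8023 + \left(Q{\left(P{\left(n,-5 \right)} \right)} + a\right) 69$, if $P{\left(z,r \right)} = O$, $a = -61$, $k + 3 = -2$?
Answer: $- \frac{52033}{4} \approx -13008.0$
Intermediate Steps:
$k = -5$ ($k = -3 - 2 = -5$)
$n = -1$ ($n = 0 - 1 = -1$)
$O = -5$
$P{\left(z,r \right)} = -5$
$Q{\left(w \right)} = \frac{5}{4} - \frac{w^{2}}{2}$ ($Q{\left(w \right)} = \frac{5}{4} + \frac{w \left(-2\right) w}{4} = \frac{5}{4} + \frac{- 2 w w}{4} = \frac{5}{4} + \frac{\left(-2\right) w^{2}}{4} = \frac{5}{4} - \frac{w^{2}}{2}$)
$-8023 + \left(Q{\left(P{\left(n,-5 \right)} \right)} + a\right) 69 = -8023 + \left(\left(\frac{5}{4} - \frac{\left(-5\right)^{2}}{2}\right) - 61\right) 69 = -8023 + \left(\left(\frac{5}{4} - \frac{25}{2}\right) - 61\right) 69 = -8023 + \left(- \frac{45}{4} - 61\right) 69 = -8023 - \frac{19941}{4} = - \frac{52033}{4}$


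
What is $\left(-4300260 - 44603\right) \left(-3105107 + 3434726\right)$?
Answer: $-1432149397197$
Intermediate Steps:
$\left(-4300260 - 44603\right) \left(-3105107 + 3434726\right) = \left(-4344863\right) 329619 = -1432149397197$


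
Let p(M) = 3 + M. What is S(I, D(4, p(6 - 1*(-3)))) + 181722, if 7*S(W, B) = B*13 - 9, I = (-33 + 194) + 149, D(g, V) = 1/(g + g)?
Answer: 10176373/56 ≈ 1.8172e+5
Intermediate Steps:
D(g, V) = 1/(2*g)
I = 310 (I = 161 + 149 = 310)
S(W, B) = -9/7 + 13*B/7 (S(W, B) = (B*13 - 9)/7 = (13*B - 9)/7 = (-9 + 13*B)/7 = -9/7 + 13*B/7)
S(I, D(4, p(6 - 1*(-3)))) + 181722 = (-9/7 + 13*((½)/4)/7) + 181722 = (-9/7 + 13*((½)*(¼))/7) + 181722 = (-9/7 + (13/7)*(⅛)) + 181722 = (-9/7 + 13/56) + 181722 = -59/56 + 181722 = 10176373/56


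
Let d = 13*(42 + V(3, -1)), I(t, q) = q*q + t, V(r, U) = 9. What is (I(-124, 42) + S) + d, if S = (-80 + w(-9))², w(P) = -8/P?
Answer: 693487/81 ≈ 8561.6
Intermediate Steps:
I(t, q) = t + q² (I(t, q) = q² + t = t + q²)
d = 663 (d = 13*(42 + 9) = 13*51 = 663)
S = 506944/81 (S = (-80 - 8/(-9))² = (-80 - 8*(-⅑))² = (-80 + 8/9)² = (-712/9)² = 506944/81 ≈ 6258.6)
(I(-124, 42) + S) + d = ((-124 + 42²) + 506944/81) + 663 = ((-124 + 1764) + 506944/81) + 663 = (1640 + 506944/81) + 663 = 639784/81 + 663 = 693487/81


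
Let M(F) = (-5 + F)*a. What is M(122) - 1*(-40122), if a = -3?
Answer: 39771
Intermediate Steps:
M(F) = 15 - 3*F (M(F) = (-5 + F)*(-3) = 15 - 3*F)
M(122) - 1*(-40122) = (15 - 3*122) - 1*(-40122) = (15 - 366) + 40122 = -351 + 40122 = 39771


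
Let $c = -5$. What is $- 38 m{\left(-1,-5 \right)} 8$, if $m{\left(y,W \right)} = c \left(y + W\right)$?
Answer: $-9120$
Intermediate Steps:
$m{\left(y,W \right)} = - 5 W - 5 y$ ($m{\left(y,W \right)} = - 5 \left(y + W\right) = - 5 \left(W + y\right) = - 5 W - 5 y$)
$- 38 m{\left(-1,-5 \right)} 8 = - 38 \left(\left(-5\right) \left(-5\right) - -5\right) 8 = - 38 \left(25 + 5\right) 8 = \left(-38\right) 30 \cdot 8 = \left(-1140\right) 8 = -9120$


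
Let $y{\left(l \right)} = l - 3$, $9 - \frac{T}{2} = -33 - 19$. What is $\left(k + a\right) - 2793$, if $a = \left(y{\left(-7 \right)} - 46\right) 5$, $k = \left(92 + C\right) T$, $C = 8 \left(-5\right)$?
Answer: $3271$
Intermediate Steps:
$T = 122$ ($T = 18 - 2 \left(-33 - 19\right) = 18 - -104 = 18 + 104 = 122$)
$C = -40$
$y{\left(l \right)} = -3 + l$
$k = 6344$ ($k = \left(92 - 40\right) 122 = 52 \cdot 122 = 6344$)
$a = -280$ ($a = \left(\left(-3 - 7\right) - 46\right) 5 = \left(-10 - 46\right) 5 = \left(-56\right) 5 = -280$)
$\left(k + a\right) - 2793 = \left(6344 - 280\right) - 2793 = 6064 - 2793 = 3271$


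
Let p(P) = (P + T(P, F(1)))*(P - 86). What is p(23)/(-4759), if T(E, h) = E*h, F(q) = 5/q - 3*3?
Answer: -4347/4759 ≈ -0.91343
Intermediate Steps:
F(q) = -9 + 5/q (F(q) = 5/q - 9 = -9 + 5/q)
p(P) = -3*P*(-86 + P) (p(P) = (P + P*(-9 + 5/1))*(P - 86) = (P + P*(-9 + 5*1))*(-86 + P) = (P + P*(-9 + 5))*(-86 + P) = (P + P*(-4))*(-86 + P) = (P - 4*P)*(-86 + P) = (-3*P)*(-86 + P) = -3*P*(-86 + P))
p(23)/(-4759) = (3*23*(86 - 1*23))/(-4759) = (3*23*(86 - 23))*(-1/4759) = (3*23*63)*(-1/4759) = 4347*(-1/4759) = -4347/4759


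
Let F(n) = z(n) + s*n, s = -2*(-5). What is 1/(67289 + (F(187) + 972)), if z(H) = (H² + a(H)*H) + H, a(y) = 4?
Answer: 1/106035 ≈ 9.4308e-6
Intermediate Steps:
s = 10
z(H) = H² + 5*H (z(H) = (H² + 4*H) + H = H² + 5*H)
F(n) = 10*n + n*(5 + n) (F(n) = n*(5 + n) + 10*n = 10*n + n*(5 + n))
1/(67289 + (F(187) + 972)) = 1/(67289 + (187*(15 + 187) + 972)) = 1/(67289 + (187*202 + 972)) = 1/(67289 + (37774 + 972)) = 1/(67289 + 38746) = 1/106035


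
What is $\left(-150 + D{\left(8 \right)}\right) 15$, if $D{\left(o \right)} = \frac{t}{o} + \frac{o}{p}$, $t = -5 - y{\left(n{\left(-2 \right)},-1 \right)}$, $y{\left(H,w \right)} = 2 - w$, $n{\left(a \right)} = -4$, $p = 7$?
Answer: $- \frac{15735}{7} \approx -2247.9$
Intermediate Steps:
$t = -8$ ($t = -5 - \left(2 - -1\right) = -5 - \left(2 + 1\right) = -5 - 3 = -8$)
$D{\left(o \right)} = - \frac{8}{o} + \frac{o}{7}$
$\left(-150 + D{\left(8 \right)}\right) 15 = \left(-150 + \left(- \frac{8}{8} + \frac{1}{7} \cdot 8\right)\right) 15 = \left(-150 + \left(\left(-8\right) \frac{1}{8} + \frac{8}{7}\right)\right) 15 = \left(-150 + \left(-1 + \frac{8}{7}\right)\right) 15 = \left(-150 + \frac{1}{7}\right) 15 = \left(- \frac{1049}{7}\right) 15 = - \frac{15735}{7}$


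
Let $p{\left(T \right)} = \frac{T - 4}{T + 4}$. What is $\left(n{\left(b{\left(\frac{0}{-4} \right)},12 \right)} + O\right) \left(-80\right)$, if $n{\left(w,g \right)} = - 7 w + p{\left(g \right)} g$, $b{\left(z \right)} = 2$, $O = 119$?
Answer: $-8880$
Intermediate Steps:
$p{\left(T \right)} = \frac{-4 + T}{4 + T}$
$n{\left(w,g \right)} = - 7 w + \frac{g \left(-4 + g\right)}{4 + g}$ ($n{\left(w,g \right)} = - 7 w + \frac{-4 + g}{4 + g} g = - 7 w + \frac{g \left(-4 + g\right)}{4 + g}$)
$\left(n{\left(b{\left(\frac{0}{-4} \right)},12 \right)} + O\right) \left(-80\right) = \left(\frac{12 \left(-4 + 12\right) - 14 \left(4 + 12\right)}{4 + 12} + 119\right) \left(-80\right) = \left(\frac{12 \cdot 8 - 14 \cdot 16}{16} + 119\right) \left(-80\right) = \left(\frac{96 - 224}{16} + 119\right) \left(-80\right) = \left(\frac{1}{16} \left(-128\right) + 119\right) \left(-80\right) = \left(-8 + 119\right) \left(-80\right) = 111 \left(-80\right) = -8880$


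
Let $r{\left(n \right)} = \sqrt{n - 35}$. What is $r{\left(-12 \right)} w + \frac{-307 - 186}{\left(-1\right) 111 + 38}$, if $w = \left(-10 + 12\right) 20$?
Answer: $\frac{493}{73} + 40 i \sqrt{47} \approx 6.7534 + 274.23 i$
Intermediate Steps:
$r{\left(n \right)} = \sqrt{-35 + n}$
$w = 40$ ($w = 2 \cdot 20 = 40$)
$r{\left(-12 \right)} w + \frac{-307 - 186}{\left(-1\right) 111 + 38} = \sqrt{-35 - 12} \cdot 40 + \frac{-307 - 186}{\left(-1\right) 111 + 38} = \sqrt{-47} \cdot 40 - \frac{493}{-111 + 38} = i \sqrt{47} \cdot 40 - \frac{493}{-73} = 40 i \sqrt{47} - - \frac{493}{73} = 40 i \sqrt{47} + \frac{493}{73} = \frac{493}{73} + 40 i \sqrt{47}$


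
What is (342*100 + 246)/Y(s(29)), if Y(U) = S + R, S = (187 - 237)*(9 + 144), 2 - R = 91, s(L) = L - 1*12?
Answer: -34446/7739 ≈ -4.4510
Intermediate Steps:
s(L) = -12 + L (s(L) = L - 12 = -12 + L)
R = -89 (R = 2 - 1*91 = 2 - 91 = -89)
S = -7650 (S = -50*153 = -7650)
Y(U) = -7739 (Y(U) = -7650 - 89 = -7739)
(342*100 + 246)/Y(s(29)) = (342*100 + 246)/(-7739) = (34200 + 246)*(-1/7739) = 34446*(-1/7739) = -34446/7739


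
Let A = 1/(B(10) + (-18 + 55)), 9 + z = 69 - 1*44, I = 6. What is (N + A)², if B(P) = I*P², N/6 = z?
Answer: 3739689409/405769 ≈ 9216.3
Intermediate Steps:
z = 16 (z = -9 + (69 - 1*44) = -9 + (69 - 44) = -9 + 25 = 16)
N = 96 (N = 6*16 = 96)
B(P) = 6*P²
A = 1/637 (A = 1/(6*10² + (-18 + 55)) = 1/(6*100 + 37) = 1/(600 + 37) = 1/637 ≈ 0.0015699)
(N + A)² = (96 + 1/637)² = (61153/637)² = 3739689409/405769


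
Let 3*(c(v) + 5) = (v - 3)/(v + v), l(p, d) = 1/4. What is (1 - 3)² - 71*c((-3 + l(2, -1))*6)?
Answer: 22771/66 ≈ 345.02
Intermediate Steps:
l(p, d) = ¼
c(v) = -5 + (-3 + v)/(6*v) (c(v) = -5 + ((v - 3)/(v + v))/3 = -5 + ((-3 + v)/((2*v)))/3 = -5 + ((-3 + v)*(1/(2*v)))/3 = -5 + ((-3 + v)/(2*v))/3 = -5 + (-3 + v)/(6*v))
(1 - 3)² - 71*c((-3 + l(2, -1))*6) = (1 - 3)² - 71*(-3 - 29*(-3 + ¼)*6)/(6*((-3 + ¼)*6)) = (-2)² - 71*(-3 - (-319)*6/4)/(6*((-11/4*6))) = 4 - 71*(-3 - 29*(-33/2))/(6*(-33/2)) = 4 - 71*(-2)*(-3 + 957/2)/(6*33) = 4 - 71*(-2)*951/(6*33*2) = 4 - 71*(-317/66) = 4 + 22507/66 = 22771/66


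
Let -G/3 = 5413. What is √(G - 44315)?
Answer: I*√60554 ≈ 246.08*I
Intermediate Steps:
G = -16239 (G = -3*5413 = -16239)
√(G - 44315) = √(-16239 - 44315) = √(-60554) = I*√60554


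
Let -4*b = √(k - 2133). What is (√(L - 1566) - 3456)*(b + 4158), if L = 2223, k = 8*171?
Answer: -9*(1152 - √73)*(5544 - I*√85)/4 ≈ -1.4263e+7 + 23720.0*I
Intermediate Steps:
k = 1368
b = -3*I*√85/4 (b = -√(1368 - 2133)/4 = -3*I*√85/4 ≈ -6.9147*I)
(√(L - 1566) - 3456)*(b + 4158) = (√(2223 - 1566) - 3456)*(-3*I*√85/4 + 4158) = (√657 - 3456)*(4158 - 3*I*√85/4) = (3*√73 - 3456)*(4158 - 3*I*√85/4) = (-3456 + 3*√73)*(4158 - 3*I*√85/4)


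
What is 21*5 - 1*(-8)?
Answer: 113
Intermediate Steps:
21*5 - 1*(-8) = 105 + 8 = 113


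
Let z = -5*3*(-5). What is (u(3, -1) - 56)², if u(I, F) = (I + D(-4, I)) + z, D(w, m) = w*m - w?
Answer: 196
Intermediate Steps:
D(w, m) = -w + m*w (D(w, m) = m*w - w = -w + m*w)
z = 75 (z = -15*(-5) = 75)
u(I, F) = 79 - 3*I (u(I, F) = (I - 4*(-1 + I)) + 75 = (I + (4 - 4*I)) + 75 = (4 - 3*I) + 75 = 79 - 3*I)
(u(3, -1) - 56)² = ((79 - 3*3) - 56)² = ((79 - 9) - 56)² = (70 - 56)² = 14² = 196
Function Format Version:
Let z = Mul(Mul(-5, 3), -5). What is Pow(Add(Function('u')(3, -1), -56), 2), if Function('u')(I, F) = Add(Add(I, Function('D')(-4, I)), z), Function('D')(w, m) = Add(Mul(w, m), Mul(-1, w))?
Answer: 196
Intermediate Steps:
Function('D')(w, m) = Add(Mul(-1, w), Mul(m, w)) (Function('D')(w, m) = Add(Mul(m, w), Mul(-1, w)) = Add(Mul(-1, w), Mul(m, w)))
z = 75 (z = Mul(-15, -5) = 75)
Function('u')(I, F) = Add(79, Mul(-3, I)) (Function('u')(I, F) = Add(Add(I, Mul(-4, Add(-1, I))), 75) = Add(Add(I, Add(4, Mul(-4, I))), 75) = Add(Add(4, Mul(-3, I)), 75) = Add(79, Mul(-3, I)))
Pow(Add(Function('u')(3, -1), -56), 2) = Pow(Add(Add(79, Mul(-3, 3)), -56), 2) = Pow(Add(Add(79, -9), -56), 2) = Pow(Add(70, -56), 2) = Pow(14, 2) = 196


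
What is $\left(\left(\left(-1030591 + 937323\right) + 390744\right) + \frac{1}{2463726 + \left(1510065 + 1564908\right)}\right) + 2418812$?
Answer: $\frac{15044701629313}{5538699} \approx 2.7163 \cdot 10^{6}$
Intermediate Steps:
$\left(\left(\left(-1030591 + 937323\right) + 390744\right) + \frac{1}{2463726 + \left(1510065 + 1564908\right)}\right) + 2418812 = \left(\left(-93268 + 390744\right) + \frac{1}{2463726 + 3074973}\right) + 2418812 = \left(297476 + \frac{1}{5538699}\right) + 2418812 = \frac{1647630023725}{5538699} + 2418812 = \frac{15044701629313}{5538699}$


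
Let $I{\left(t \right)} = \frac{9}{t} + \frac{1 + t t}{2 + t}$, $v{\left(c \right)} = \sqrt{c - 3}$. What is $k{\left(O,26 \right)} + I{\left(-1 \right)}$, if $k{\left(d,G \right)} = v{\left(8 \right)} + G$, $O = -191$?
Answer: $19 + \sqrt{5} \approx 21.236$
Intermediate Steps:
$v{\left(c \right)} = \sqrt{-3 + c}$
$k{\left(d,G \right)} = G + \sqrt{5}$ ($k{\left(d,G \right)} = \sqrt{-3 + 8} + G = \sqrt{5} + G = G + \sqrt{5}$)
$I{\left(t \right)} = \frac{9}{t} + \frac{1 + t^{2}}{2 + t}$
$k{\left(O,26 \right)} + I{\left(-1 \right)} = \left(26 + \sqrt{5}\right) + \frac{18 + \left(-1\right)^{3} + 10 \left(-1\right)}{\left(-1\right) \left(2 - 1\right)} = \left(26 + \sqrt{5}\right) - \frac{18 - 1 - 10}{1} = \left(26 + \sqrt{5}\right) - 1 \cdot 7 = \left(26 + \sqrt{5}\right) - 7 = 19 + \sqrt{5}$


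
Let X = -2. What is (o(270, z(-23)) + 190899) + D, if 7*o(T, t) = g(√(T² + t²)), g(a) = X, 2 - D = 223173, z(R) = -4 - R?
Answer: -225906/7 ≈ -32272.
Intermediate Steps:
D = -223171 (D = 2 - 1*223173 = 2 - 223173 = -223171)
g(a) = -2
o(T, t) = -2/7 (o(T, t) = (⅐)*(-2) = -2/7)
(o(270, z(-23)) + 190899) + D = (-2/7 + 190899) - 223171 = 1336291/7 - 223171 = -225906/7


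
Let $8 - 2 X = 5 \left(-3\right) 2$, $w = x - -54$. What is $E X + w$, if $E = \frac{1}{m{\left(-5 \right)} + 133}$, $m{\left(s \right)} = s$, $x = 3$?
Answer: $\frac{7315}{128} \approx 57.148$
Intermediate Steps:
$E = \frac{1}{128}$ ($E = \frac{1}{-5 + 133} = \frac{1}{128} \approx 0.0078125$)
$w = 57$ ($w = 3 - -54 = 3 + 54 = 57$)
$X = 19$ ($X = 4 - \frac{5 \left(-3\right) 2}{2} = 4 - \frac{\left(-15\right) 2}{2} = 4 - -15 = 4 + 15 = 19$)
$E X + w = \frac{1}{128} \cdot 19 + 57 = \frac{19}{128} + 57 = \frac{7315}{128}$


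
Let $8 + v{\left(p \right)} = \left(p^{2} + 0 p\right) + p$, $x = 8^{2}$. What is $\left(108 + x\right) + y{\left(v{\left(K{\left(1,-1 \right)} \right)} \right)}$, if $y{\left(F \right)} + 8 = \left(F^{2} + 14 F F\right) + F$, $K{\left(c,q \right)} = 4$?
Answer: $2336$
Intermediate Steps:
$x = 64$
$v{\left(p \right)} = -8 + p + p^{2}$ ($v{\left(p \right)} = -8 + \left(\left(p^{2} + 0 p\right) + p\right) = -8 + \left(\left(p^{2} + 0\right) + p\right) = -8 + \left(p^{2} + p\right) = -8 + \left(p + p^{2}\right) = -8 + p + p^{2}$)
$y{\left(F \right)} = -8 + F + 15 F^{2}$ ($y{\left(F \right)} = -8 + \left(\left(F^{2} + 14 F F\right) + F\right) = -8 + \left(\left(F^{2} + 14 F^{2}\right) + F\right) = -8 + \left(15 F^{2} + F\right) = -8 + \left(F + 15 F^{2}\right) = -8 + F + 15 F^{2}$)
$\left(108 + x\right) + y{\left(v{\left(K{\left(1,-1 \right)} \right)} \right)} = \left(108 + 64\right) + \left(-8 + \left(-8 + 4 + 4^{2}\right) + 15 \left(-8 + 4 + 4^{2}\right)^{2}\right) = 172 + \left(-8 + \left(-8 + 4 + 16\right) + 15 \left(-8 + 4 + 16\right)^{2}\right) = 172 + \left(-8 + 12 + 15 \cdot 12^{2}\right) = 172 + \left(-8 + 12 + 15 \cdot 144\right) = 172 + \left(-8 + 12 + 2160\right) = 172 + 2164 = 2336$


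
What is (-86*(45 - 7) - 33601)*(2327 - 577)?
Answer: -64520750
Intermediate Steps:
(-86*(45 - 7) - 33601)*(2327 - 577) = (-86*38 - 33601)*1750 = (-3268 - 33601)*1750 = -36869*1750 = -64520750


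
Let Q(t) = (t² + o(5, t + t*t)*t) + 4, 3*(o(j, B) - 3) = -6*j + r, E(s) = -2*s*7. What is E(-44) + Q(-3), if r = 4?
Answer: 646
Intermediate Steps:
E(s) = -14*s
o(j, B) = 13/3 - 2*j (o(j, B) = 3 + (-6*j + 4)/3 = 3 + (4 - 6*j)/3 = 3 + (4/3 - 2*j) = 13/3 - 2*j)
Q(t) = 4 + t² - 17*t/3 (Q(t) = (t² + (13/3 - 2*5)*t) + 4 = (t² + (13/3 - 10)*t) + 4 = (t² - 17*t/3) + 4 = 4 + t² - 17*t/3)
E(-44) + Q(-3) = -14*(-44) + (4 + (-3)² - 17/3*(-3)) = 616 + (4 + 9 + 17) = 616 + 30 = 646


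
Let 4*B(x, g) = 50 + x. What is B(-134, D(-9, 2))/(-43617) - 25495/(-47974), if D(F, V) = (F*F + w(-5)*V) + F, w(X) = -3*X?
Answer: 53001089/99641998 ≈ 0.53191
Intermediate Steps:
D(F, V) = F + F² + 15*V (D(F, V) = (F*F + (-3*(-5))*V) + F = (F² + 15*V) + F = F + F² + 15*V)
B(x, g) = 25/2 + x/4 (B(x, g) = (50 + x)/4 = 25/2 + x/4)
B(-134, D(-9, 2))/(-43617) - 25495/(-47974) = (25/2 + (¼)*(-134))/(-43617) - 25495/(-47974) = (25/2 - 67/2)*(-1/43617) - 25495*(-1/47974) = -21*(-1/43617) + 25495/47974 = 1/2077 + 25495/47974 = 53001089/99641998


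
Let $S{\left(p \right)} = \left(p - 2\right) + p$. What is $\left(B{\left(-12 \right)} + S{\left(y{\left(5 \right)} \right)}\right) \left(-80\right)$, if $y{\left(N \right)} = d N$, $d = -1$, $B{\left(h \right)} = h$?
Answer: $1920$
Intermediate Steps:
$y{\left(N \right)} = - N$
$S{\left(p \right)} = -2 + 2 p$ ($S{\left(p \right)} = \left(-2 + p\right) + p = -2 + 2 p$)
$\left(B{\left(-12 \right)} + S{\left(y{\left(5 \right)} \right)}\right) \left(-80\right) = \left(-12 + \left(-2 + 2 \left(\left(-1\right) 5\right)\right)\right) \left(-80\right) = \left(-12 + \left(-2 + 2 \left(-5\right)\right)\right) \left(-80\right) = \left(-12 - 12\right) \left(-80\right) = \left(-24\right) \left(-80\right) = 1920$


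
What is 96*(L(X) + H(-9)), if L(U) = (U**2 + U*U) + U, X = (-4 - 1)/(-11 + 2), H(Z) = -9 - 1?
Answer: -22880/27 ≈ -847.41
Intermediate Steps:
H(Z) = -10
X = 5/9 (X = -5/(-9) = -5*(-1/9) = 5/9 ≈ 0.55556)
L(U) = U + 2*U**2 (L(U) = (U**2 + U**2) + U = 2*U**2 + U = U + 2*U**2)
96*(L(X) + H(-9)) = 96*(5*(1 + 2*(5/9))/9 - 10) = 96*(5*(1 + 10/9)/9 - 10) = 96*((5/9)*(19/9) - 10) = 96*(95/81 - 10) = 96*(-715/81) = -22880/27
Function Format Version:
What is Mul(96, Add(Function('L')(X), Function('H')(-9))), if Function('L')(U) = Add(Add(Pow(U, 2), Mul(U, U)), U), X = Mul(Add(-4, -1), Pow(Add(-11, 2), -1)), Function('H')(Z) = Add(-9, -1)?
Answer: Rational(-22880, 27) ≈ -847.41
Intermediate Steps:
Function('H')(Z) = -10
X = Rational(5, 9) (X = Mul(-5, Pow(-9, -1)) = Mul(-5, Rational(-1, 9)) = Rational(5, 9) ≈ 0.55556)
Function('L')(U) = Add(U, Mul(2, Pow(U, 2))) (Function('L')(U) = Add(Add(Pow(U, 2), Pow(U, 2)), U) = Add(Mul(2, Pow(U, 2)), U) = Add(U, Mul(2, Pow(U, 2))))
Mul(96, Add(Function('L')(X), Function('H')(-9))) = Mul(96, Add(Mul(Rational(5, 9), Add(1, Mul(2, Rational(5, 9)))), -10)) = Mul(96, Add(Mul(Rational(5, 9), Add(1, Rational(10, 9))), -10)) = Mul(96, Add(Mul(Rational(5, 9), Rational(19, 9)), -10)) = Mul(96, Add(Rational(95, 81), -10)) = Mul(96, Rational(-715, 81)) = Rational(-22880, 27)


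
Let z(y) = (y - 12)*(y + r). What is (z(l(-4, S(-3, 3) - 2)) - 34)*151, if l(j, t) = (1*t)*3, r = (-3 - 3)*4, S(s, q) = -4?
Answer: 185126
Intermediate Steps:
r = -24 (r = -6*4 = -24)
l(j, t) = 3*t (l(j, t) = t*3 = 3*t)
z(y) = (-24 + y)*(-12 + y) (z(y) = (y - 12)*(y - 24) = (-12 + y)*(-24 + y) = (-24 + y)*(-12 + y))
(z(l(-4, S(-3, 3) - 2)) - 34)*151 = ((288 + (3*(-4 - 2))**2 - 108*(-4 - 2)) - 34)*151 = ((288 + (3*(-6))**2 - 108*(-6)) - 34)*151 = ((288 + (-18)**2 - 36*(-18)) - 34)*151 = ((288 + 324 + 648) - 34)*151 = (1260 - 34)*151 = 1226*151 = 185126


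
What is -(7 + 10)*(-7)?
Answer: 119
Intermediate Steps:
-(7 + 10)*(-7) = -17*(-7) = -1*(-119) = 119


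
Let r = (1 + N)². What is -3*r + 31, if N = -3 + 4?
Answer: 19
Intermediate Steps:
N = 1
r = 4 (r = (1 + 1)² = 2² = 4)
-3*r + 31 = -3*4 + 31 = -12 + 31 = 19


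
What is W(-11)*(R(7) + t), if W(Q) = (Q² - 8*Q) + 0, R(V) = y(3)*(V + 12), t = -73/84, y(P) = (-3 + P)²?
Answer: -15257/84 ≈ -181.63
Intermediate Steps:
t = -73/84 (t = -73*1/84 = -73/84 ≈ -0.86905)
R(V) = 0 (R(V) = (-3 + 3)²*(V + 12) = 0²*(12 + V) = 0*(12 + V) = 0)
W(Q) = Q² - 8*Q
W(-11)*(R(7) + t) = (-11*(-8 - 11))*(0 - 73/84) = -11*(-19)*(-73/84) = 209*(-73/84) = -15257/84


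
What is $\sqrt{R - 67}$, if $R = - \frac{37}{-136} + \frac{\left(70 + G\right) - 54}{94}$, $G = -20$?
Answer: $\frac{i \sqrt{682021606}}{3196} \approx 8.1713 i$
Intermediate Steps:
$R = \frac{1467}{6392}$ ($R = - \frac{37}{-136} + \frac{\left(70 - 20\right) - 54}{94} = \left(-37\right) \left(- \frac{1}{136}\right) + \left(50 - 54\right) \frac{1}{94} = \frac{37}{136} - \frac{2}{47} = \frac{1467}{6392} \approx 0.22951$)
$\sqrt{R - 67} = \sqrt{\frac{1467}{6392} - 67} = \sqrt{- \frac{426797}{6392}} = \frac{i \sqrt{682021606}}{3196}$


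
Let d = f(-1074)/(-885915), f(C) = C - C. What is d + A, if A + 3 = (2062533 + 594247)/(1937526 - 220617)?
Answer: -2493947/1716909 ≈ -1.4526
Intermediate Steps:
f(C) = 0
A = -2493947/1716909 (A = -3 + (2062533 + 594247)/(1937526 - 220617) = -3 + 2656780/1716909 = -2493947/1716909 ≈ -1.4526)
d = 0 (d = 0/(-885915) = 0*(-1/885915) = 0)
d + A = 0 - 2493947/1716909 = -2493947/1716909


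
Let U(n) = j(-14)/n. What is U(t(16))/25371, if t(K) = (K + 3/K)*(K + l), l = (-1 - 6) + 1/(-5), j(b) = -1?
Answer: -20/72281979 ≈ -2.7669e-7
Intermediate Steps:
l = -36/5 (l = -7 - ⅕ = -36/5 ≈ -7.2000)
t(K) = (-36/5 + K)*(K + 3/K) (t(K) = (K + 3/K)*(K - 36/5) = (K + 3/K)*(-36/5 + K) = (-36/5 + K)*(K + 3/K))
U(n) = -1/n
U(t(16))/25371 = -1/(3 + 16² - 108/5/16 - 36/5*16)/25371 = -1/(3 + 256 - 108/5*1/16 - 576/5)*(1/25371) = -1/(3 + 256 - 27/20 - 576/5)*(1/25371) = -1/2849/20*(1/25371) = -1*20/2849*(1/25371) = -20/2849*1/25371 = -20/72281979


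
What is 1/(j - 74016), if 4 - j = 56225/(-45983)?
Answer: -45983/3403237571 ≈ -1.3512e-5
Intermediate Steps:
j = 240157/45983 (j = 4 - 56225/(-45983) = 4 - 56225*(-1)/45983 = 4 - 1*(-56225/45983) = 4 + 56225/45983 = 240157/45983 ≈ 5.2227)
1/(j - 74016) = 1/(240157/45983 - 74016) = 1/(-3403237571/45983) = -45983/3403237571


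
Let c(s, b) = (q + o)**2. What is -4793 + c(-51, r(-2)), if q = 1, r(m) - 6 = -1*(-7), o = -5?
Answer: -4777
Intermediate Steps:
r(m) = 13 (r(m) = 6 - 1*(-7) = 6 + 7 = 13)
c(s, b) = 16 (c(s, b) = (1 - 5)**2 = (-4)**2 = 16)
-4793 + c(-51, r(-2)) = -4793 + 16 = -4777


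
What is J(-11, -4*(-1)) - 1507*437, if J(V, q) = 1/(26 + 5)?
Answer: -20415328/31 ≈ -6.5856e+5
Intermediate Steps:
J(V, q) = 1/31
J(-11, -4*(-1)) - 1507*437 = 1/31 - 1507*437 = 1/31 - 658559 = -20415328/31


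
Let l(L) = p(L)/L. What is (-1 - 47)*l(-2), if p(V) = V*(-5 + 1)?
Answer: 192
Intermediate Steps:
p(V) = -4*V (p(V) = V*(-4) = -4*V)
l(L) = -4 (l(L) = (-4*L)/L = -4)
(-1 - 47)*l(-2) = (-1 - 47)*(-4) = -48*(-4) = 192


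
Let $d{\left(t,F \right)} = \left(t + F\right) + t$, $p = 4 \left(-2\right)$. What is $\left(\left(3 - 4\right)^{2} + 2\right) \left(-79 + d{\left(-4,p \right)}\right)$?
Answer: $-285$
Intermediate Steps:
$p = -8$
$d{\left(t,F \right)} = F + 2 t$ ($d{\left(t,F \right)} = \left(F + t\right) + t = F + 2 t$)
$\left(\left(3 - 4\right)^{2} + 2\right) \left(-79 + d{\left(-4,p \right)}\right) = \left(\left(3 - 4\right)^{2} + 2\right) \left(-79 + \left(-8 + 2 \left(-4\right)\right)\right) = \left(\left(-1\right)^{2} + 2\right) \left(-79 - 16\right) = \left(1 + 2\right) \left(-79 - 16\right) = 3 \left(-95\right) = -285$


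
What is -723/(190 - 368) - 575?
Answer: -101627/178 ≈ -570.94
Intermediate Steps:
-723/(190 - 368) - 575 = -723/(-178) - 575 = -723*(-1/178) - 575 = 723/178 - 575 = -101627/178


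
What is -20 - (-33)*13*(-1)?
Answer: -449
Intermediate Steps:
-20 - (-33)*13*(-1) = -20 - (-33)*(-13) = -20 - 33*13 = -20 - 429 = -449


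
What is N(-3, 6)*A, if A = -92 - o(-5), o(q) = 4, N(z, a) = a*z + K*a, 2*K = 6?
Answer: 0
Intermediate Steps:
K = 3 (K = (1/2)*6 = 3)
N(z, a) = 3*a + a*z (N(z, a) = a*z + 3*a = 3*a + a*z)
A = -96 (A = -92 - 1*4 = -92 - 4 = -96)
N(-3, 6)*A = (6*(3 - 3))*(-96) = (6*0)*(-96) = 0*(-96) = 0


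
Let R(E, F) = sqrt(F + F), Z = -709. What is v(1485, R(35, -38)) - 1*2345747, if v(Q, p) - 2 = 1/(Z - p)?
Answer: 2*(-2345745*sqrt(19) + 831566603*I)/(-709*I + 2*sqrt(19)) ≈ -2.3457e+6 + 1.5259e-5*I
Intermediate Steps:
R(E, F) = sqrt(2)*sqrt(F) (R(E, F) = sqrt(2*F) = sqrt(2)*sqrt(F))
v(Q, p) = 2 + 1/(-709 - p)
v(1485, R(35, -38)) - 1*2345747 = (1417 + 2*(sqrt(2)*sqrt(-38)))/(709 + sqrt(2)*sqrt(-38)) - 1*2345747 = (1417 + 2*(sqrt(2)*(I*sqrt(38))))/(709 + sqrt(2)*(I*sqrt(38))) - 2345747 = (1417 + 2*(2*I*sqrt(19)))/(709 + 2*I*sqrt(19)) - 2345747 = (1417 + 4*I*sqrt(19))/(709 + 2*I*sqrt(19)) - 2345747 = -2345747 + (1417 + 4*I*sqrt(19))/(709 + 2*I*sqrt(19))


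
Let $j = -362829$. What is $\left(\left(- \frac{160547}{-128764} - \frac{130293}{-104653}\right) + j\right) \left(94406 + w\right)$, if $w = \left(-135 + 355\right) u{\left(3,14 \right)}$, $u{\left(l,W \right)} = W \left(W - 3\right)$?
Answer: $- \frac{313613261629062956775}{6737769446} \approx -4.6546 \cdot 10^{10}$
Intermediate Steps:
$u{\left(l,W \right)} = W \left(-3 + W\right)$
$w = 33880$ ($w = \left(-135 + 355\right) 14 \left(-3 + 14\right) = 220 \cdot 14 \cdot 11 = 220 \cdot 154 = 33880$)
$\left(\left(- \frac{160547}{-128764} - \frac{130293}{-104653}\right) + j\right) \left(94406 + w\right) = \left(\left(- \frac{160547}{-128764} - \frac{130293}{-104653}\right) - 362829\right) \left(94406 + 33880\right) = \left(\left(\left(-160547\right) \left(- \frac{1}{128764}\right) - - \frac{130293}{104653}\right) - 362829\right) 128286 = \left(\left(\frac{160547}{128764} + \frac{130293}{104653}\right) - 362829\right) 128286 = \left(\frac{33578773043}{13475538892} - 362829\right) 128286 = \left(- \frac{4889282721872425}{13475538892}\right) 128286 = - \frac{313613261629062956775}{6737769446}$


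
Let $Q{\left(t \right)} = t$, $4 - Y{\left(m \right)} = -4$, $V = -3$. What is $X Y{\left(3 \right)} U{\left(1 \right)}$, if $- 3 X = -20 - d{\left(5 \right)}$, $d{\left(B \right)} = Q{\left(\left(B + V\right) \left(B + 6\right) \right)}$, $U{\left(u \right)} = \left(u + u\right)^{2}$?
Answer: $448$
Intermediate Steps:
$Y{\left(m \right)} = 8$ ($Y{\left(m \right)} = 4 - -4 = 4 + 4 = 8$)
$U{\left(u \right)} = 4 u^{2}$ ($U{\left(u \right)} = \left(2 u\right)^{2} = 4 u^{2}$)
$d{\left(B \right)} = \left(-3 + B\right) \left(6 + B\right)$ ($d{\left(B \right)} = \left(B - 3\right) \left(B + 6\right) = \left(-3 + B\right) \left(6 + B\right)$)
$X = 14$ ($X = - \frac{-20 - \left(-18 + 5^{2} + 3 \cdot 5\right)}{3} = - \frac{-20 - \left(-18 + 25 + 15\right)}{3} = - \frac{-20 - 22}{3} = \left(- \frac{1}{3}\right) \left(-42\right) = 14$)
$X Y{\left(3 \right)} U{\left(1 \right)} = 14 \cdot 8 \cdot 4 \cdot 1^{2} = 112 \cdot 4 \cdot 1 = 112 \cdot 4 = 448$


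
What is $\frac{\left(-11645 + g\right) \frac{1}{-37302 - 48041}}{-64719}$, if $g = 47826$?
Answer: $\frac{36181}{5523313617} \approx 6.5506 \cdot 10^{-6}$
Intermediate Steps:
$\frac{\left(-11645 + g\right) \frac{1}{-37302 - 48041}}{-64719} = \frac{\left(-11645 + 47826\right) \frac{1}{-37302 - 48041}}{-64719} = \frac{36181}{-85343} \left(- \frac{1}{64719}\right) = 36181 \left(- \frac{1}{85343}\right) \left(- \frac{1}{64719}\right) = \left(- \frac{36181}{85343}\right) \left(- \frac{1}{64719}\right) = \frac{36181}{5523313617}$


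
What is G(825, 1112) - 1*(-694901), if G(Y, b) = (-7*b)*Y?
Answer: -5726899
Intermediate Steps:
G(Y, b) = -7*Y*b
G(825, 1112) - 1*(-694901) = -7*825*1112 - 1*(-694901) = -6421800 + 694901 = -5726899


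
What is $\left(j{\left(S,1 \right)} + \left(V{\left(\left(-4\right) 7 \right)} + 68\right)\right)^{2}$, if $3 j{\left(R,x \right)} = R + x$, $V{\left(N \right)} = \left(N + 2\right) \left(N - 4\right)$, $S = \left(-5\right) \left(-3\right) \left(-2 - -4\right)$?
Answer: $\frac{7458361}{9} \approx 8.2871 \cdot 10^{5}$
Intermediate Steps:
$S = 30$ ($S = 15 \left(-2 + 4\right) = 15 \cdot 2 = 30$)
$V{\left(N \right)} = \left(-4 + N\right) \left(2 + N\right)$ ($V{\left(N \right)} = \left(2 + N\right) \left(-4 + N\right) = \left(-4 + N\right) \left(2 + N\right)$)
$j{\left(R,x \right)} = \frac{R}{3} + \frac{x}{3}$ ($j{\left(R,x \right)} = \frac{R + x}{3} = \frac{R}{3} + \frac{x}{3}$)
$\left(j{\left(S,1 \right)} + \left(V{\left(\left(-4\right) 7 \right)} + 68\right)\right)^{2} = \left(\left(\frac{1}{3} \cdot 30 + \frac{1}{3} \cdot 1\right) + \left(\left(-8 + \left(\left(-4\right) 7\right)^{2} - 2 \left(\left(-4\right) 7\right)\right) + 68\right)\right)^{2} = \left(\left(10 + \frac{1}{3}\right) + \left(\left(-8 + \left(-28\right)^{2} - -56\right) + 68\right)\right)^{2} = \left(\frac{31}{3} + \left(\left(-8 + 784 + 56\right) + 68\right)\right)^{2} = \left(\frac{31}{3} + \left(832 + 68\right)\right)^{2} = \left(\frac{31}{3} + 900\right)^{2} = \left(\frac{2731}{3}\right)^{2} = \frac{7458361}{9}$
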